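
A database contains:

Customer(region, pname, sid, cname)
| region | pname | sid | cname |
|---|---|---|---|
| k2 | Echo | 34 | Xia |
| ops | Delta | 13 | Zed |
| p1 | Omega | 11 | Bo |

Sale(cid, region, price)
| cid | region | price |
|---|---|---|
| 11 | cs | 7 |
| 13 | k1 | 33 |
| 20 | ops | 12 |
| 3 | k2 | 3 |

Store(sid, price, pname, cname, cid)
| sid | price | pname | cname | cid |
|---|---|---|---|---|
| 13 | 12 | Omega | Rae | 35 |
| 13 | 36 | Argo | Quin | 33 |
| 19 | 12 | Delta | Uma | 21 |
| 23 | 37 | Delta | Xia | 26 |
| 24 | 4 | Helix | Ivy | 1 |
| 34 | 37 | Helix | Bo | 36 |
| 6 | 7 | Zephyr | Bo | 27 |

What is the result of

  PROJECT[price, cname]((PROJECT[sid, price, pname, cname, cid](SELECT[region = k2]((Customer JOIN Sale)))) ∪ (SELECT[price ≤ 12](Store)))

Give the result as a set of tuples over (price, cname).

Natural join on region: {(k2, Echo, 34, Xia, 3, 3), (ops, Delta, 13, Zed, 20, 12)}
Selection region = k2: {(k2, Echo, 34, Xia, 3, 3)}
π[sid, price, pname, cname, cid]: project onto (sid, price, pname, cname, cid) → {(34, 3, Echo, Xia, 3)}
Selection price ≤ 12: {(13, 12, Omega, Rae, 35), (19, 12, Delta, Uma, 21), (24, 4, Helix, Ivy, 1), (6, 7, Zephyr, Bo, 27)}
Union: {(34, 3, Echo, Xia, 3)} with {(13, 12, Omega, Rae, 35), (19, 12, Delta, Uma, 21), (24, 4, Helix, Ivy, 1), (6, 7, Zephyr, Bo, 27)} → {(13, 12, Omega, Rae, 35), (19, 12, Delta, Uma, 21), (24, 4, Helix, Ivy, 1), (34, 3, Echo, Xia, 3), (6, 7, Zephyr, Bo, 27)}
π[price, cname]: project onto (price, cname) → {(12, Rae), (12, Uma), (3, Xia), (4, Ivy), (7, Bo)}

{(12, Rae), (12, Uma), (3, Xia), (4, Ivy), (7, Bo)}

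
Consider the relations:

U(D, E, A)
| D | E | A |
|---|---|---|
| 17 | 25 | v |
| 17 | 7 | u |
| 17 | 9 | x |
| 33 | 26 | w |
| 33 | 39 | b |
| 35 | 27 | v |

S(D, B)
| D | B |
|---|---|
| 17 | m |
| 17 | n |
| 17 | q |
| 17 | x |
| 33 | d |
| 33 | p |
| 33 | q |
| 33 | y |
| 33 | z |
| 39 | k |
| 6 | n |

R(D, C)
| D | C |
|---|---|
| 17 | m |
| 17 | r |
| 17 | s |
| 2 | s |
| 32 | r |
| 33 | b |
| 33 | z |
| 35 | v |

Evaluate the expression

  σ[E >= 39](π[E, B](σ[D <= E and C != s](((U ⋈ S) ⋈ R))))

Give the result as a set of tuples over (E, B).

Natural join on D: {(17, 25, v, m), (17, 25, v, n), (17, 25, v, q), (17, 25, v, x), (17, 7, u, m), (17, 7, u, n), (17, 7, u, q), (17, 7, u, x), (17, 9, x, m), (17, 9, x, n), (17, 9, x, q), (17, 9, x, x), (33, 26, w, d), (33, 26, w, p), (33, 26, w, q), (33, 26, w, y), (33, 26, w, z), (33, 39, b, d), (33, 39, b, p), (33, 39, b, q), (33, 39, b, y), (33, 39, b, z)}
Natural join on D: {(17, 25, v, m, m), (17, 25, v, m, r), (17, 25, v, m, s), (17, 25, v, n, m), (17, 25, v, n, r), (17, 25, v, n, s), (17, 25, v, q, m), (17, 25, v, q, r), (17, 25, v, q, s), (17, 25, v, x, m), (17, 25, v, x, r), (17, 25, v, x, s), (17, 7, u, m, m), (17, 7, u, m, r), (17, 7, u, m, s), (17, 7, u, n, m), (17, 7, u, n, r), (17, 7, u, n, s), (17, 7, u, q, m), (17, 7, u, q, r), (17, 7, u, q, s), (17, 7, u, x, m), (17, 7, u, x, r), (17, 7, u, x, s), (17, 9, x, m, m), (17, 9, x, m, r), (17, 9, x, m, s), (17, 9, x, n, m), (17, 9, x, n, r), (17, 9, x, n, s), (17, 9, x, q, m), (17, 9, x, q, r), (17, 9, x, q, s), (17, 9, x, x, m), (17, 9, x, x, r), (17, 9, x, x, s), (33, 26, w, d, b), (33, 26, w, d, z), (33, 26, w, p, b), (33, 26, w, p, z), (33, 26, w, q, b), (33, 26, w, q, z), (33, 26, w, y, b), (33, 26, w, y, z), (33, 26, w, z, b), (33, 26, w, z, z), (33, 39, b, d, b), (33, 39, b, d, z), (33, 39, b, p, b), (33, 39, b, p, z), (33, 39, b, q, b), (33, 39, b, q, z), (33, 39, b, y, b), (33, 39, b, y, z), (33, 39, b, z, b), (33, 39, b, z, z)}
σ[D <= E and C != s]: keep tuples satisfying D <= E and C != s → {(17, 25, v, m, m), (17, 25, v, m, r), (17, 25, v, n, m), (17, 25, v, n, r), (17, 25, v, q, m), (17, 25, v, q, r), (17, 25, v, x, m), (17, 25, v, x, r), (33, 39, b, d, b), (33, 39, b, d, z), (33, 39, b, p, b), (33, 39, b, p, z), (33, 39, b, q, b), (33, 39, b, q, z), (33, 39, b, y, b), (33, 39, b, y, z), (33, 39, b, z, b), (33, 39, b, z, z)}
Keep only column(s) E, B (9 duplicate(s) eliminated): {(25, m), (25, n), (25, q), (25, x), (39, d), (39, p), (39, q), (39, y), (39, z)}
σ[E >= 39]: keep tuples satisfying E >= 39 → {(39, d), (39, p), (39, q), (39, y), (39, z)}

{(39, d), (39, p), (39, q), (39, y), (39, z)}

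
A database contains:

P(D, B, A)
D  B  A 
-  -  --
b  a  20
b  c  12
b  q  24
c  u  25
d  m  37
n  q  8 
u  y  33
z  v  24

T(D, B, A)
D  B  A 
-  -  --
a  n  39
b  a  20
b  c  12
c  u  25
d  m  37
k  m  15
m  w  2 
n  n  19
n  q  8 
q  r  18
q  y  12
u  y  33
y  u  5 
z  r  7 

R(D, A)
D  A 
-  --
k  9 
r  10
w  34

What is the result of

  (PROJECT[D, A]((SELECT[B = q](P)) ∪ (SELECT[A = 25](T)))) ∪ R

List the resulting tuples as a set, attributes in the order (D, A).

{(b, 24), (c, 25), (k, 9), (n, 8), (r, 10), (w, 34)}

Filtering on B = q leaves {(b, q, 24), (n, q, 8)}.
Filtering on A = 25 leaves {(c, u, 25)}.
Union: {(b, q, 24), (n, q, 8)} with {(c, u, 25)} → {(b, q, 24), (c, u, 25), (n, q, 8)}
Projecting to D, A: {(b, 24), (c, 25), (n, 8)}
Union: {(b, 24), (c, 25), (n, 8)} with {(k, 9), (r, 10), (w, 34)} → {(b, 24), (c, 25), (k, 9), (n, 8), (r, 10), (w, 34)}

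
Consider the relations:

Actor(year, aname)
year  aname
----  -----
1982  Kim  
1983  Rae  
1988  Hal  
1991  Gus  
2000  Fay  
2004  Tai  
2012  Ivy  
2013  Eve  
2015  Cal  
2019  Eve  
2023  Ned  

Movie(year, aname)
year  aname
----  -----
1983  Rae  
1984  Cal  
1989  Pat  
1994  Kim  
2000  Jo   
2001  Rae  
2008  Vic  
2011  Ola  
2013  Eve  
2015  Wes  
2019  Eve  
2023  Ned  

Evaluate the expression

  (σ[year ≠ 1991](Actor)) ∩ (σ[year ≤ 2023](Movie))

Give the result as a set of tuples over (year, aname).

σ[year ≠ 1991]: keep tuples satisfying year ≠ 1991 → {(1982, Kim), (1983, Rae), (1988, Hal), (2000, Fay), (2004, Tai), (2012, Ivy), (2013, Eve), (2015, Cal), (2019, Eve), (2023, Ned)}
σ[year ≤ 2023]: keep tuples satisfying year ≤ 2023 → {(1983, Rae), (1984, Cal), (1989, Pat), (1994, Kim), (2000, Jo), (2001, Rae), (2008, Vic), (2011, Ola), (2013, Eve), (2015, Wes), (2019, Eve), (2023, Ned)}
Taking the intersection: {(1983, Rae), (2013, Eve), (2019, Eve), (2023, Ned)}

{(1983, Rae), (2013, Eve), (2019, Eve), (2023, Ned)}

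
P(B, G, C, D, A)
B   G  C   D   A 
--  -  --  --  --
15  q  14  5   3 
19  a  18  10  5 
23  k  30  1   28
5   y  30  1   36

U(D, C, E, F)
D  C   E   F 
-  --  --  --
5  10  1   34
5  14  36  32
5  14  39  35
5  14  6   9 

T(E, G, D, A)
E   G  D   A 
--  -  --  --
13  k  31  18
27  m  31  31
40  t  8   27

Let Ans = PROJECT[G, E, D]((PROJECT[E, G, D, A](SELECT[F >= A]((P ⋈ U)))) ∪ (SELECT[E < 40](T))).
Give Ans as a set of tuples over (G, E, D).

{(k, 13, 31), (m, 27, 31), (q, 36, 5), (q, 39, 5), (q, 6, 5)}

Joining P and U on C, D yields {(15, q, 14, 5, 3, 36, 32), (15, q, 14, 5, 3, 39, 35), (15, q, 14, 5, 3, 6, 9)}.
Filtering on F >= A leaves {(15, q, 14, 5, 3, 36, 32), (15, q, 14, 5, 3, 39, 35), (15, q, 14, 5, 3, 6, 9)}.
Keep only column(s) E, G, D, A: {(36, q, 5, 3), (39, q, 5, 3), (6, q, 5, 3)}
Filtering on E < 40 leaves {(13, k, 31, 18), (27, m, 31, 31)}.
Taking the union: {(13, k, 31, 18), (27, m, 31, 31), (36, q, 5, 3), (39, q, 5, 3), (6, q, 5, 3)}
Keep only column(s) G, E, D: {(k, 13, 31), (m, 27, 31), (q, 36, 5), (q, 39, 5), (q, 6, 5)}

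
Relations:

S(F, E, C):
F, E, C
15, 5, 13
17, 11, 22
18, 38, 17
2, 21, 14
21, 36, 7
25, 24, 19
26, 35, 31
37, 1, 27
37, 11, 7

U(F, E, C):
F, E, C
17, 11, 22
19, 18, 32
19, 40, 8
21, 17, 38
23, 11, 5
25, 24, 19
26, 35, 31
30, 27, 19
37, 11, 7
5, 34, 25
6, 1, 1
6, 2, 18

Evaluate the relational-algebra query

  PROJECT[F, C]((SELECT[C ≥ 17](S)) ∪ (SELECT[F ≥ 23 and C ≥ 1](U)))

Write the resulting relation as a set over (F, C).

{(17, 22), (18, 17), (23, 5), (25, 19), (26, 31), (30, 19), (37, 27), (37, 7)}

Apply σ_{C ≥ 17}; surviving tuples: {(17, 11, 22), (18, 38, 17), (25, 24, 19), (26, 35, 31), (37, 1, 27)}
Apply σ_{F ≥ 23 and C ≥ 1}; surviving tuples: {(23, 11, 5), (25, 24, 19), (26, 35, 31), (30, 27, 19), (37, 11, 7)}
Taking the union: {(17, 11, 22), (18, 38, 17), (23, 11, 5), (25, 24, 19), (26, 35, 31), (30, 27, 19), (37, 1, 27), (37, 11, 7)}
Projecting to F, C: {(17, 22), (18, 17), (23, 5), (25, 19), (26, 31), (30, 19), (37, 27), (37, 7)}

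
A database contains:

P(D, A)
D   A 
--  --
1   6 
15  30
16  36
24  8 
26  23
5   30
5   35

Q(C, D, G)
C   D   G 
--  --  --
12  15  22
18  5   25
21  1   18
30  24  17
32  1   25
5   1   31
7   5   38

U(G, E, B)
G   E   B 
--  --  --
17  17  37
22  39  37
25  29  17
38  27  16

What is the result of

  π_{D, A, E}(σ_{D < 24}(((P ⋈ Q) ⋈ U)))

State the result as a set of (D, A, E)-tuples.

P ⋈ Q (natural join on D): {(1, 6, 21, 18), (1, 6, 32, 25), (1, 6, 5, 31), (15, 30, 12, 22), (24, 8, 30, 17), (5, 30, 18, 25), (5, 30, 7, 38), (5, 35, 18, 25), (5, 35, 7, 38)}
(P ⋈ Q) ⋈ U (natural join on G): {(1, 6, 32, 25, 29, 17), (15, 30, 12, 22, 39, 37), (24, 8, 30, 17, 17, 37), (5, 30, 18, 25, 29, 17), (5, 30, 7, 38, 27, 16), (5, 35, 18, 25, 29, 17), (5, 35, 7, 38, 27, 16)}
Filtering on D < 24 leaves {(1, 6, 32, 25, 29, 17), (15, 30, 12, 22, 39, 37), (5, 30, 18, 25, 29, 17), (5, 30, 7, 38, 27, 16), (5, 35, 18, 25, 29, 17), (5, 35, 7, 38, 27, 16)}.
π[D, A, E]: project onto (D, A, E) → {(1, 6, 29), (15, 30, 39), (5, 30, 27), (5, 30, 29), (5, 35, 27), (5, 35, 29)}

{(1, 6, 29), (15, 30, 39), (5, 30, 27), (5, 30, 29), (5, 35, 27), (5, 35, 29)}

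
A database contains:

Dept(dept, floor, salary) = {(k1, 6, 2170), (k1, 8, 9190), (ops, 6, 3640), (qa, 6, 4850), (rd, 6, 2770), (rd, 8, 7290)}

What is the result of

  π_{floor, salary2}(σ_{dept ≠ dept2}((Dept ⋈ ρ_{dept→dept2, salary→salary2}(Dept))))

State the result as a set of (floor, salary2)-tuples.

{(6, 2170), (6, 2770), (6, 3640), (6, 4850), (8, 7290), (8, 9190)}

ρ[dept→dept2, salary→salary2]: schema becomes (dept2, floor, salary2); tuples unchanged.
Natural join on floor: {(k1, 6, 2170, k1, 2170), (k1, 6, 2170, ops, 3640), (k1, 6, 2170, qa, 4850), (k1, 6, 2170, rd, 2770), (k1, 8, 9190, k1, 9190), (k1, 8, 9190, rd, 7290), (ops, 6, 3640, k1, 2170), (ops, 6, 3640, ops, 3640), (ops, 6, 3640, qa, 4850), (ops, 6, 3640, rd, 2770), (qa, 6, 4850, k1, 2170), (qa, 6, 4850, ops, 3640), (qa, 6, 4850, qa, 4850), (qa, 6, 4850, rd, 2770), (rd, 6, 2770, k1, 2170), (rd, 6, 2770, ops, 3640), (rd, 6, 2770, qa, 4850), (rd, 6, 2770, rd, 2770), (rd, 8, 7290, k1, 9190), (rd, 8, 7290, rd, 7290)}
Apply σ_{dept ≠ dept2}; surviving tuples: {(k1, 6, 2170, ops, 3640), (k1, 6, 2170, qa, 4850), (k1, 6, 2170, rd, 2770), (k1, 8, 9190, rd, 7290), (ops, 6, 3640, k1, 2170), (ops, 6, 3640, qa, 4850), (ops, 6, 3640, rd, 2770), (qa, 6, 4850, k1, 2170), (qa, 6, 4850, ops, 3640), (qa, 6, 4850, rd, 2770), (rd, 6, 2770, k1, 2170), (rd, 6, 2770, ops, 3640), (rd, 6, 2770, qa, 4850), (rd, 8, 7290, k1, 9190)}
Keep only column(s) floor, salary2 (8 duplicate(s) eliminated): {(6, 2170), (6, 2770), (6, 3640), (6, 4850), (8, 7290), (8, 9190)}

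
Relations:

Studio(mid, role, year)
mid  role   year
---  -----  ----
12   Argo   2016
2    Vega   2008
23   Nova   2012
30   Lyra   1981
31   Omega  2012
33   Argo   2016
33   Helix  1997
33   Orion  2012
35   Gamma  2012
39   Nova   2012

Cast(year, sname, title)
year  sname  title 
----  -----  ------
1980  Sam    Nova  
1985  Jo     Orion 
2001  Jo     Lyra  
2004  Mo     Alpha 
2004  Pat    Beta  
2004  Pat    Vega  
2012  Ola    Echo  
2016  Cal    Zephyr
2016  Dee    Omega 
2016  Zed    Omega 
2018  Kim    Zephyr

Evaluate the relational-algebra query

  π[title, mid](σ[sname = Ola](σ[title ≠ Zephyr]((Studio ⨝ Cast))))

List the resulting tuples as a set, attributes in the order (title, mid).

Studio ⋈ Cast (natural join on year): {(12, Argo, 2016, Cal, Zephyr), (12, Argo, 2016, Dee, Omega), (12, Argo, 2016, Zed, Omega), (23, Nova, 2012, Ola, Echo), (31, Omega, 2012, Ola, Echo), (33, Argo, 2016, Cal, Zephyr), (33, Argo, 2016, Dee, Omega), (33, Argo, 2016, Zed, Omega), (33, Orion, 2012, Ola, Echo), (35, Gamma, 2012, Ola, Echo), (39, Nova, 2012, Ola, Echo)}
Filtering on title ≠ Zephyr leaves {(12, Argo, 2016, Dee, Omega), (12, Argo, 2016, Zed, Omega), (23, Nova, 2012, Ola, Echo), (31, Omega, 2012, Ola, Echo), (33, Argo, 2016, Dee, Omega), (33, Argo, 2016, Zed, Omega), (33, Orion, 2012, Ola, Echo), (35, Gamma, 2012, Ola, Echo), (39, Nova, 2012, Ola, Echo)}.
Filtering on sname = Ola leaves {(23, Nova, 2012, Ola, Echo), (31, Omega, 2012, Ola, Echo), (33, Orion, 2012, Ola, Echo), (35, Gamma, 2012, Ola, Echo), (39, Nova, 2012, Ola, Echo)}.
π_{title, mid} gives {(Echo, 23), (Echo, 31), (Echo, 33), (Echo, 35), (Echo, 39)}.

{(Echo, 23), (Echo, 31), (Echo, 33), (Echo, 35), (Echo, 39)}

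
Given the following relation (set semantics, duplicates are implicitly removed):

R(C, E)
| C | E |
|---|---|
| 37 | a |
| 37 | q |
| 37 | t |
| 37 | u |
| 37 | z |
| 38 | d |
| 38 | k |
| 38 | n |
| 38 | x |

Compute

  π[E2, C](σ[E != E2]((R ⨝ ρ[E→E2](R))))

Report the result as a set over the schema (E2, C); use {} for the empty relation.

ρ[E→E2]: schema becomes (C, E2); tuples unchanged.
Natural join on C: {(37, a, a), (37, a, q), (37, a, t), (37, a, u), (37, a, z), (37, q, a), (37, q, q), (37, q, t), (37, q, u), (37, q, z), (37, t, a), (37, t, q), (37, t, t), (37, t, u), (37, t, z), (37, u, a), (37, u, q), (37, u, t), (37, u, u), (37, u, z), (37, z, a), (37, z, q), (37, z, t), (37, z, u), (37, z, z), (38, d, d), (38, d, k), (38, d, n), (38, d, x), (38, k, d), (38, k, k), (38, k, n), (38, k, x), (38, n, d), (38, n, k), (38, n, n), (38, n, x), (38, x, d), (38, x, k), (38, x, n), (38, x, x)}
Selection E != E2: {(37, a, q), (37, a, t), (37, a, u), (37, a, z), (37, q, a), (37, q, t), (37, q, u), (37, q, z), (37, t, a), (37, t, q), (37, t, u), (37, t, z), (37, u, a), (37, u, q), (37, u, t), (37, u, z), (37, z, a), (37, z, q), (37, z, t), (37, z, u), (38, d, k), (38, d, n), (38, d, x), (38, k, d), (38, k, n), (38, k, x), (38, n, d), (38, n, k), (38, n, x), (38, x, d), (38, x, k), (38, x, n)}
π[E2, C]: project onto (E2, C) (23 duplicate(s) eliminated) → {(a, 37), (d, 38), (k, 38), (n, 38), (q, 37), (t, 37), (u, 37), (x, 38), (z, 37)}

{(a, 37), (d, 38), (k, 38), (n, 38), (q, 37), (t, 37), (u, 37), (x, 38), (z, 37)}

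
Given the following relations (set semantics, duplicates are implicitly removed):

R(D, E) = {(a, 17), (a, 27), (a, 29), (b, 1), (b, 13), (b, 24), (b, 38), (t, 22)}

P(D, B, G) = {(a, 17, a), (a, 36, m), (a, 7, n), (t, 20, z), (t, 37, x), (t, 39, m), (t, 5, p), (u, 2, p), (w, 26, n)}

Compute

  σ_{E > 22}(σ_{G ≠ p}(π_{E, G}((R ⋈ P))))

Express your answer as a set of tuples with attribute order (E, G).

{(27, a), (27, m), (27, n), (29, a), (29, m), (29, n)}

R ⋈ P (natural join on D): {(a, 17, 17, a), (a, 17, 36, m), (a, 17, 7, n), (a, 27, 17, a), (a, 27, 36, m), (a, 27, 7, n), (a, 29, 17, a), (a, 29, 36, m), (a, 29, 7, n), (t, 22, 20, z), (t, 22, 37, x), (t, 22, 39, m), (t, 22, 5, p)}
π_{E, G} gives {(17, a), (17, m), (17, n), (22, m), (22, p), (22, x), (22, z), (27, a), (27, m), (27, n), (29, a), (29, m), (29, n)}.
σ[G ≠ p]: keep tuples satisfying G ≠ p → {(17, a), (17, m), (17, n), (22, m), (22, x), (22, z), (27, a), (27, m), (27, n), (29, a), (29, m), (29, n)}
σ[E > 22]: keep tuples satisfying E > 22 → {(27, a), (27, m), (27, n), (29, a), (29, m), (29, n)}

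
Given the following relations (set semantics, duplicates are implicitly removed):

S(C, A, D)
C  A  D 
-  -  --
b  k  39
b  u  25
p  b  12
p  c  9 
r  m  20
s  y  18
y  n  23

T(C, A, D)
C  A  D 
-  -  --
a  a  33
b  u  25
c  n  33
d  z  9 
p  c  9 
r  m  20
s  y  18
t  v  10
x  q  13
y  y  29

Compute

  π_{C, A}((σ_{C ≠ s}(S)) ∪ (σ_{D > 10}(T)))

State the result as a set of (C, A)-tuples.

{(a, a), (b, k), (b, u), (c, n), (p, b), (p, c), (r, m), (s, y), (x, q), (y, n), (y, y)}

σ[C ≠ s]: keep tuples satisfying C ≠ s → {(b, k, 39), (b, u, 25), (p, b, 12), (p, c, 9), (r, m, 20), (y, n, 23)}
σ[D > 10]: keep tuples satisfying D > 10 → {(a, a, 33), (b, u, 25), (c, n, 33), (r, m, 20), (s, y, 18), (x, q, 13), (y, y, 29)}
Taking the union: {(a, a, 33), (b, k, 39), (b, u, 25), (c, n, 33), (p, b, 12), (p, c, 9), (r, m, 20), (s, y, 18), (x, q, 13), (y, n, 23), (y, y, 29)}
Projecting to C, A: {(a, a), (b, k), (b, u), (c, n), (p, b), (p, c), (r, m), (s, y), (x, q), (y, n), (y, y)}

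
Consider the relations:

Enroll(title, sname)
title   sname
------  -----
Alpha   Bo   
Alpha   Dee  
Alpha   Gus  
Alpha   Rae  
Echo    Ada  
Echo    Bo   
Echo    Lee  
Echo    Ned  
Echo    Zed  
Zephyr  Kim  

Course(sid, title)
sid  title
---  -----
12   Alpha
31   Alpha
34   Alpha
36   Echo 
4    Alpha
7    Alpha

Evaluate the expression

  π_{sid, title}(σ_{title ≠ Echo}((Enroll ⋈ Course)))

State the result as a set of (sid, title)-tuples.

{(12, Alpha), (31, Alpha), (34, Alpha), (4, Alpha), (7, Alpha)}

Enroll ⋈ Course (natural join on title): {(Alpha, Bo, 12), (Alpha, Bo, 31), (Alpha, Bo, 34), (Alpha, Bo, 4), (Alpha, Bo, 7), (Alpha, Dee, 12), (Alpha, Dee, 31), (Alpha, Dee, 34), (Alpha, Dee, 4), (Alpha, Dee, 7), (Alpha, Gus, 12), (Alpha, Gus, 31), (Alpha, Gus, 34), (Alpha, Gus, 4), (Alpha, Gus, 7), (Alpha, Rae, 12), (Alpha, Rae, 31), (Alpha, Rae, 34), (Alpha, Rae, 4), (Alpha, Rae, 7), (Echo, Ada, 36), (Echo, Bo, 36), (Echo, Lee, 36), (Echo, Ned, 36), (Echo, Zed, 36)}
Selection title ≠ Echo: {(Alpha, Bo, 12), (Alpha, Bo, 31), (Alpha, Bo, 34), (Alpha, Bo, 4), (Alpha, Bo, 7), (Alpha, Dee, 12), (Alpha, Dee, 31), (Alpha, Dee, 34), (Alpha, Dee, 4), (Alpha, Dee, 7), (Alpha, Gus, 12), (Alpha, Gus, 31), (Alpha, Gus, 34), (Alpha, Gus, 4), (Alpha, Gus, 7), (Alpha, Rae, 12), (Alpha, Rae, 31), (Alpha, Rae, 34), (Alpha, Rae, 4), (Alpha, Rae, 7)}
π[sid, title]: project onto (sid, title) (15 duplicate(s) eliminated) → {(12, Alpha), (31, Alpha), (34, Alpha), (4, Alpha), (7, Alpha)}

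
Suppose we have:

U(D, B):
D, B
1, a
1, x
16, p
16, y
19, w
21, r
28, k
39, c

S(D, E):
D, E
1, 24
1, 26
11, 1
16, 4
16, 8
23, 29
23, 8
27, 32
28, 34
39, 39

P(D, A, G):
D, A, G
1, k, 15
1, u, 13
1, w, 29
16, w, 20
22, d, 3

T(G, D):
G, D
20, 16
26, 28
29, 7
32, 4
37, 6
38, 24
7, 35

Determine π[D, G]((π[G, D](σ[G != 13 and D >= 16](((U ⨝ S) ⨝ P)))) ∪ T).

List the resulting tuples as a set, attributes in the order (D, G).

U ⋈ S (natural join on D): {(1, a, 24), (1, a, 26), (1, x, 24), (1, x, 26), (16, p, 4), (16, p, 8), (16, y, 4), (16, y, 8), (28, k, 34), (39, c, 39)}
(U ⨝ S) ⋈ P (natural join on D): {(1, a, 24, k, 15), (1, a, 24, u, 13), (1, a, 24, w, 29), (1, a, 26, k, 15), (1, a, 26, u, 13), (1, a, 26, w, 29), (1, x, 24, k, 15), (1, x, 24, u, 13), (1, x, 24, w, 29), (1, x, 26, k, 15), (1, x, 26, u, 13), (1, x, 26, w, 29), (16, p, 4, w, 20), (16, p, 8, w, 20), (16, y, 4, w, 20), (16, y, 8, w, 20)}
σ[G != 13 and D >= 16]: keep tuples satisfying G != 13 and D >= 16 → {(16, p, 4, w, 20), (16, p, 8, w, 20), (16, y, 4, w, 20), (16, y, 8, w, 20)}
Keep only column(s) G, D (3 duplicate(s) eliminated): {(20, 16)}
Set union of the two operands is {(20, 16), (26, 28), (29, 7), (32, 4), (37, 6), (38, 24), (7, 35)}.
Keep only column(s) D, G: {(16, 20), (24, 38), (28, 26), (35, 7), (4, 32), (6, 37), (7, 29)}

{(16, 20), (24, 38), (28, 26), (35, 7), (4, 32), (6, 37), (7, 29)}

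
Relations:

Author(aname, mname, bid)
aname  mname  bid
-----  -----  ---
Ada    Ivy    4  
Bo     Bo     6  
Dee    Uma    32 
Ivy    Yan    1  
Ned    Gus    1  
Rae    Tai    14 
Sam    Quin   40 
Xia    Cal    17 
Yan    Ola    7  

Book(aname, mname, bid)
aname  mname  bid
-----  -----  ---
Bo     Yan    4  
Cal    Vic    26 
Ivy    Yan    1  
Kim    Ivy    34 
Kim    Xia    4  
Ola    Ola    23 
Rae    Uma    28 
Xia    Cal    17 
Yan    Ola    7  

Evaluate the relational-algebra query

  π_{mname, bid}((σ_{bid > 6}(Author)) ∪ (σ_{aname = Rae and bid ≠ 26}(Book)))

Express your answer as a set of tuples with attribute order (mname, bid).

Filtering on bid > 6 leaves {(Dee, Uma, 32), (Rae, Tai, 14), (Sam, Quin, 40), (Xia, Cal, 17), (Yan, Ola, 7)}.
Filtering on aname = Rae and bid ≠ 26 leaves {(Rae, Uma, 28)}.
Set union of the two operands is {(Dee, Uma, 32), (Rae, Tai, 14), (Rae, Uma, 28), (Sam, Quin, 40), (Xia, Cal, 17), (Yan, Ola, 7)}.
Keep only column(s) mname, bid: {(Cal, 17), (Ola, 7), (Quin, 40), (Tai, 14), (Uma, 28), (Uma, 32)}

{(Cal, 17), (Ola, 7), (Quin, 40), (Tai, 14), (Uma, 28), (Uma, 32)}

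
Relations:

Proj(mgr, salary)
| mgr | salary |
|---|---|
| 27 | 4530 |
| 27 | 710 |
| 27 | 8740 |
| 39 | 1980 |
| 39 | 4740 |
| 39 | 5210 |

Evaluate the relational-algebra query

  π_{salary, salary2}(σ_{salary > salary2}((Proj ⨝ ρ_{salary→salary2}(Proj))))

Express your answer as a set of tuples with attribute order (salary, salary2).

{(4530, 710), (4740, 1980), (5210, 1980), (5210, 4740), (8740, 4530), (8740, 710)}

ρ[salary→salary2]: schema becomes (mgr, salary2); tuples unchanged.
Joining Proj and ρ_{salary→salary2}(Proj) on mgr yields {(27, 4530, 4530), (27, 4530, 710), (27, 4530, 8740), (27, 710, 4530), (27, 710, 710), (27, 710, 8740), (27, 8740, 4530), (27, 8740, 710), (27, 8740, 8740), (39, 1980, 1980), (39, 1980, 4740), (39, 1980, 5210), (39, 4740, 1980), (39, 4740, 4740), (39, 4740, 5210), (39, 5210, 1980), (39, 5210, 4740), (39, 5210, 5210)}.
σ[salary > salary2]: keep tuples satisfying salary > salary2 → {(27, 4530, 710), (27, 8740, 4530), (27, 8740, 710), (39, 4740, 1980), (39, 5210, 1980), (39, 5210, 4740)}
π[salary, salary2]: project onto (salary, salary2) → {(4530, 710), (4740, 1980), (5210, 1980), (5210, 4740), (8740, 4530), (8740, 710)}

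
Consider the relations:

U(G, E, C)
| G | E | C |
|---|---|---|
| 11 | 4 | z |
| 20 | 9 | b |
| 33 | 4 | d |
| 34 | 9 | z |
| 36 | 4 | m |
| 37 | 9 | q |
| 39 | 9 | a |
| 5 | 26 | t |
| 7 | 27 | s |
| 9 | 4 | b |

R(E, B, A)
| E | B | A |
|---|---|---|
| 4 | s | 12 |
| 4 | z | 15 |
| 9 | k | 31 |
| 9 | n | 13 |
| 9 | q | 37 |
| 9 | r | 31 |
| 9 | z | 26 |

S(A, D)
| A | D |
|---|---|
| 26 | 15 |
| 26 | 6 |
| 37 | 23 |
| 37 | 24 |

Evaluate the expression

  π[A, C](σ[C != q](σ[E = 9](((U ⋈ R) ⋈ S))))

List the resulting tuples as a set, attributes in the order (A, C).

Natural join on E: {(11, 4, z, s, 12), (11, 4, z, z, 15), (20, 9, b, k, 31), (20, 9, b, n, 13), (20, 9, b, q, 37), (20, 9, b, r, 31), (20, 9, b, z, 26), (33, 4, d, s, 12), (33, 4, d, z, 15), (34, 9, z, k, 31), (34, 9, z, n, 13), (34, 9, z, q, 37), (34, 9, z, r, 31), (34, 9, z, z, 26), (36, 4, m, s, 12), (36, 4, m, z, 15), (37, 9, q, k, 31), (37, 9, q, n, 13), (37, 9, q, q, 37), (37, 9, q, r, 31), (37, 9, q, z, 26), (39, 9, a, k, 31), (39, 9, a, n, 13), (39, 9, a, q, 37), (39, 9, a, r, 31), (39, 9, a, z, 26), (9, 4, b, s, 12), (9, 4, b, z, 15)}
Natural join on A: {(20, 9, b, q, 37, 23), (20, 9, b, q, 37, 24), (20, 9, b, z, 26, 15), (20, 9, b, z, 26, 6), (34, 9, z, q, 37, 23), (34, 9, z, q, 37, 24), (34, 9, z, z, 26, 15), (34, 9, z, z, 26, 6), (37, 9, q, q, 37, 23), (37, 9, q, q, 37, 24), (37, 9, q, z, 26, 15), (37, 9, q, z, 26, 6), (39, 9, a, q, 37, 23), (39, 9, a, q, 37, 24), (39, 9, a, z, 26, 15), (39, 9, a, z, 26, 6)}
σ[E = 9]: keep tuples satisfying E = 9 → {(20, 9, b, q, 37, 23), (20, 9, b, q, 37, 24), (20, 9, b, z, 26, 15), (20, 9, b, z, 26, 6), (34, 9, z, q, 37, 23), (34, 9, z, q, 37, 24), (34, 9, z, z, 26, 15), (34, 9, z, z, 26, 6), (37, 9, q, q, 37, 23), (37, 9, q, q, 37, 24), (37, 9, q, z, 26, 15), (37, 9, q, z, 26, 6), (39, 9, a, q, 37, 23), (39, 9, a, q, 37, 24), (39, 9, a, z, 26, 15), (39, 9, a, z, 26, 6)}
σ[C != q]: keep tuples satisfying C != q → {(20, 9, b, q, 37, 23), (20, 9, b, q, 37, 24), (20, 9, b, z, 26, 15), (20, 9, b, z, 26, 6), (34, 9, z, q, 37, 23), (34, 9, z, q, 37, 24), (34, 9, z, z, 26, 15), (34, 9, z, z, 26, 6), (39, 9, a, q, 37, 23), (39, 9, a, q, 37, 24), (39, 9, a, z, 26, 15), (39, 9, a, z, 26, 6)}
π[A, C]: project onto (A, C) (6 duplicate(s) eliminated) → {(26, a), (26, b), (26, z), (37, a), (37, b), (37, z)}

{(26, a), (26, b), (26, z), (37, a), (37, b), (37, z)}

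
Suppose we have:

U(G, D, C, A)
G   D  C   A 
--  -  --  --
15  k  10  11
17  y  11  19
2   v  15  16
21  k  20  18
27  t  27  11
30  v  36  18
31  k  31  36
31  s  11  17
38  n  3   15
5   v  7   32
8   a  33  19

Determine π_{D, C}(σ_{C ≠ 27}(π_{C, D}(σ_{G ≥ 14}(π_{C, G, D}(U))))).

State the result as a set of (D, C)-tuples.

Keep only column(s) C, G, D: {(10, 15, k), (11, 17, y), (11, 31, s), (15, 2, v), (20, 21, k), (27, 27, t), (3, 38, n), (31, 31, k), (33, 8, a), (36, 30, v), (7, 5, v)}
σ[G ≥ 14]: keep tuples satisfying G ≥ 14 → {(10, 15, k), (11, 17, y), (11, 31, s), (20, 21, k), (27, 27, t), (3, 38, n), (31, 31, k), (36, 30, v)}
Keep only column(s) C, D: {(10, k), (11, s), (11, y), (20, k), (27, t), (3, n), (31, k), (36, v)}
σ[C ≠ 27]: keep tuples satisfying C ≠ 27 → {(10, k), (11, s), (11, y), (20, k), (3, n), (31, k), (36, v)}
Keep only column(s) D, C: {(k, 10), (k, 20), (k, 31), (n, 3), (s, 11), (v, 36), (y, 11)}

{(k, 10), (k, 20), (k, 31), (n, 3), (s, 11), (v, 36), (y, 11)}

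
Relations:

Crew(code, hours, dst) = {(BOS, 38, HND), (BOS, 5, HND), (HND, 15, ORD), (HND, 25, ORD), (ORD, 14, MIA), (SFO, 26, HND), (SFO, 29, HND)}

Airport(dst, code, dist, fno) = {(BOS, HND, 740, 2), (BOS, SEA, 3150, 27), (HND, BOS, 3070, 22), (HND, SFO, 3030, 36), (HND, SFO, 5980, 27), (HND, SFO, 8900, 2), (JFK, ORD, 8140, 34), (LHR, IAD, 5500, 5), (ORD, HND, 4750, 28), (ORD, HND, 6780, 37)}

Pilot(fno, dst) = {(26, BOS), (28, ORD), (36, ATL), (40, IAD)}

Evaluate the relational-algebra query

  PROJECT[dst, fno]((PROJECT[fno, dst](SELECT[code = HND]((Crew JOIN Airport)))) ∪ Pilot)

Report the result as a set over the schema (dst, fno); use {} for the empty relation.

{(ATL, 36), (BOS, 26), (IAD, 40), (ORD, 28), (ORD, 37)}

Crew ⋈ Airport (natural join on code, dst): {(BOS, 38, HND, 3070, 22), (BOS, 5, HND, 3070, 22), (HND, 15, ORD, 4750, 28), (HND, 15, ORD, 6780, 37), (HND, 25, ORD, 4750, 28), (HND, 25, ORD, 6780, 37), (SFO, 26, HND, 3030, 36), (SFO, 26, HND, 5980, 27), (SFO, 26, HND, 8900, 2), (SFO, 29, HND, 3030, 36), (SFO, 29, HND, 5980, 27), (SFO, 29, HND, 8900, 2)}
Filtering on code = HND leaves {(HND, 15, ORD, 4750, 28), (HND, 15, ORD, 6780, 37), (HND, 25, ORD, 4750, 28), (HND, 25, ORD, 6780, 37)}.
Keep only column(s) fno, dst (2 duplicate(s) eliminated): {(28, ORD), (37, ORD)}
Union: {(28, ORD), (37, ORD)} with {(26, BOS), (28, ORD), (36, ATL), (40, IAD)} → {(26, BOS), (28, ORD), (36, ATL), (37, ORD), (40, IAD)}
Keep only column(s) dst, fno: {(ATL, 36), (BOS, 26), (IAD, 40), (ORD, 28), (ORD, 37)}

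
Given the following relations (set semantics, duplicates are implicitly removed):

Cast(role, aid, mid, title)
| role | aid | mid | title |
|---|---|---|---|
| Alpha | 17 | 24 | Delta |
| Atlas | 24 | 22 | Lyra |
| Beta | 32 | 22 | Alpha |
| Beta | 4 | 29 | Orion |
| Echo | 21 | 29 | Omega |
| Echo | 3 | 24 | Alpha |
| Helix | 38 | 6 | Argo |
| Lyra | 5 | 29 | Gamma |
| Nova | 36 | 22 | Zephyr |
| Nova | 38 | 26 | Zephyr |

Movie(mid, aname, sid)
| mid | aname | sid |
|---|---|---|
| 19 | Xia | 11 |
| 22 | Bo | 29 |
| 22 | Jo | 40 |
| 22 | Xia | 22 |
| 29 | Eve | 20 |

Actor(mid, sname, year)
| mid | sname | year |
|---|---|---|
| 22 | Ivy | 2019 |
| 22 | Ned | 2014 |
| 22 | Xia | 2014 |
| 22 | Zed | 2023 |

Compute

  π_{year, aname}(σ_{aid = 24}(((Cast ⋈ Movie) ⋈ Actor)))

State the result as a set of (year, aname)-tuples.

Cast ⋈ Movie (natural join on mid): {(Atlas, 24, 22, Lyra, Bo, 29), (Atlas, 24, 22, Lyra, Jo, 40), (Atlas, 24, 22, Lyra, Xia, 22), (Beta, 32, 22, Alpha, Bo, 29), (Beta, 32, 22, Alpha, Jo, 40), (Beta, 32, 22, Alpha, Xia, 22), (Beta, 4, 29, Orion, Eve, 20), (Echo, 21, 29, Omega, Eve, 20), (Lyra, 5, 29, Gamma, Eve, 20), (Nova, 36, 22, Zephyr, Bo, 29), (Nova, 36, 22, Zephyr, Jo, 40), (Nova, 36, 22, Zephyr, Xia, 22)}
(Cast ⋈ Movie) ⋈ Actor (natural join on mid): {(Atlas, 24, 22, Lyra, Bo, 29, Ivy, 2019), (Atlas, 24, 22, Lyra, Bo, 29, Ned, 2014), (Atlas, 24, 22, Lyra, Bo, 29, Xia, 2014), (Atlas, 24, 22, Lyra, Bo, 29, Zed, 2023), (Atlas, 24, 22, Lyra, Jo, 40, Ivy, 2019), (Atlas, 24, 22, Lyra, Jo, 40, Ned, 2014), (Atlas, 24, 22, Lyra, Jo, 40, Xia, 2014), (Atlas, 24, 22, Lyra, Jo, 40, Zed, 2023), (Atlas, 24, 22, Lyra, Xia, 22, Ivy, 2019), (Atlas, 24, 22, Lyra, Xia, 22, Ned, 2014), (Atlas, 24, 22, Lyra, Xia, 22, Xia, 2014), (Atlas, 24, 22, Lyra, Xia, 22, Zed, 2023), (Beta, 32, 22, Alpha, Bo, 29, Ivy, 2019), (Beta, 32, 22, Alpha, Bo, 29, Ned, 2014), (Beta, 32, 22, Alpha, Bo, 29, Xia, 2014), (Beta, 32, 22, Alpha, Bo, 29, Zed, 2023), (Beta, 32, 22, Alpha, Jo, 40, Ivy, 2019), (Beta, 32, 22, Alpha, Jo, 40, Ned, 2014), (Beta, 32, 22, Alpha, Jo, 40, Xia, 2014), (Beta, 32, 22, Alpha, Jo, 40, Zed, 2023), (Beta, 32, 22, Alpha, Xia, 22, Ivy, 2019), (Beta, 32, 22, Alpha, Xia, 22, Ned, 2014), (Beta, 32, 22, Alpha, Xia, 22, Xia, 2014), (Beta, 32, 22, Alpha, Xia, 22, Zed, 2023), (Nova, 36, 22, Zephyr, Bo, 29, Ivy, 2019), (Nova, 36, 22, Zephyr, Bo, 29, Ned, 2014), (Nova, 36, 22, Zephyr, Bo, 29, Xia, 2014), (Nova, 36, 22, Zephyr, Bo, 29, Zed, 2023), (Nova, 36, 22, Zephyr, Jo, 40, Ivy, 2019), (Nova, 36, 22, Zephyr, Jo, 40, Ned, 2014), (Nova, 36, 22, Zephyr, Jo, 40, Xia, 2014), (Nova, 36, 22, Zephyr, Jo, 40, Zed, 2023), (Nova, 36, 22, Zephyr, Xia, 22, Ivy, 2019), (Nova, 36, 22, Zephyr, Xia, 22, Ned, 2014), (Nova, 36, 22, Zephyr, Xia, 22, Xia, 2014), (Nova, 36, 22, Zephyr, Xia, 22, Zed, 2023)}
σ[aid = 24]: keep tuples satisfying aid = 24 → {(Atlas, 24, 22, Lyra, Bo, 29, Ivy, 2019), (Atlas, 24, 22, Lyra, Bo, 29, Ned, 2014), (Atlas, 24, 22, Lyra, Bo, 29, Xia, 2014), (Atlas, 24, 22, Lyra, Bo, 29, Zed, 2023), (Atlas, 24, 22, Lyra, Jo, 40, Ivy, 2019), (Atlas, 24, 22, Lyra, Jo, 40, Ned, 2014), (Atlas, 24, 22, Lyra, Jo, 40, Xia, 2014), (Atlas, 24, 22, Lyra, Jo, 40, Zed, 2023), (Atlas, 24, 22, Lyra, Xia, 22, Ivy, 2019), (Atlas, 24, 22, Lyra, Xia, 22, Ned, 2014), (Atlas, 24, 22, Lyra, Xia, 22, Xia, 2014), (Atlas, 24, 22, Lyra, Xia, 22, Zed, 2023)}
Projecting to year, aname (3 duplicate(s) eliminated): {(2014, Bo), (2014, Jo), (2014, Xia), (2019, Bo), (2019, Jo), (2019, Xia), (2023, Bo), (2023, Jo), (2023, Xia)}

{(2014, Bo), (2014, Jo), (2014, Xia), (2019, Bo), (2019, Jo), (2019, Xia), (2023, Bo), (2023, Jo), (2023, Xia)}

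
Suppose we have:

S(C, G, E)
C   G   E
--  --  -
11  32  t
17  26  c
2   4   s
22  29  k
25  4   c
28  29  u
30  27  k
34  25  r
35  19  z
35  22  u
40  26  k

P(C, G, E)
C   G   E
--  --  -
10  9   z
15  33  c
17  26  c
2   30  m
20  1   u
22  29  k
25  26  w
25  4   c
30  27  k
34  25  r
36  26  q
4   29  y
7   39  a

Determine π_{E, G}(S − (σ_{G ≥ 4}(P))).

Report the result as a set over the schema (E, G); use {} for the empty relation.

Filtering on G ≥ 4 leaves {(10, 9, z), (15, 33, c), (17, 26, c), (2, 30, m), (22, 29, k), (25, 26, w), (25, 4, c), (30, 27, k), (34, 25, r), (36, 26, q), (4, 29, y), (7, 39, a)}.
Difference: {(11, 32, t), (17, 26, c), (2, 4, s), (22, 29, k), (25, 4, c), (28, 29, u), (30, 27, k), (34, 25, r), (35, 19, z), (35, 22, u), (40, 26, k)} with {(10, 9, z), (15, 33, c), (17, 26, c), (2, 30, m), (22, 29, k), (25, 26, w), (25, 4, c), (30, 27, k), (34, 25, r), (36, 26, q), (4, 29, y), (7, 39, a)} → {(11, 32, t), (2, 4, s), (28, 29, u), (35, 19, z), (35, 22, u), (40, 26, k)}
Keep only column(s) E, G: {(k, 26), (s, 4), (t, 32), (u, 22), (u, 29), (z, 19)}

{(k, 26), (s, 4), (t, 32), (u, 22), (u, 29), (z, 19)}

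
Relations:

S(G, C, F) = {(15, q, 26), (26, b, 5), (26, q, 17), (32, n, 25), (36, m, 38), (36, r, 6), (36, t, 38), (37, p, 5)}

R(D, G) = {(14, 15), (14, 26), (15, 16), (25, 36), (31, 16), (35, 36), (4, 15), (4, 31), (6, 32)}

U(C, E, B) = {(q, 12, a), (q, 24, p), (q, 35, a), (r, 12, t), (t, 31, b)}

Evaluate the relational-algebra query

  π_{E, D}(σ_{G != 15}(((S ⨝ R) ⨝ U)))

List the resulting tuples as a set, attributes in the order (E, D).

{(12, 14), (12, 25), (12, 35), (24, 14), (31, 25), (31, 35), (35, 14)}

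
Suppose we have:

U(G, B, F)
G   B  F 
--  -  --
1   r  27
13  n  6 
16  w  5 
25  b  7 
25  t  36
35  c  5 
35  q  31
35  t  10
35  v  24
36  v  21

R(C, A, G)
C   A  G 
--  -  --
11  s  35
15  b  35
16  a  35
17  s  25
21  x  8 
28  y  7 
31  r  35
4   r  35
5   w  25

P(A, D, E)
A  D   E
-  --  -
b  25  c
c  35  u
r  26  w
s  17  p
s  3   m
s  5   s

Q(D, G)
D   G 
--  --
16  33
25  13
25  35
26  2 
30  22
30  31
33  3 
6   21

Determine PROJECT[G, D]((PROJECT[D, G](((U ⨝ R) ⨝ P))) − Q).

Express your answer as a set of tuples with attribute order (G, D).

{(25, 17), (25, 3), (25, 5), (35, 17), (35, 26), (35, 3), (35, 5)}

U ⋈ R (natural join on G): {(25, b, 7, 17, s), (25, b, 7, 5, w), (25, t, 36, 17, s), (25, t, 36, 5, w), (35, c, 5, 11, s), (35, c, 5, 15, b), (35, c, 5, 16, a), (35, c, 5, 31, r), (35, c, 5, 4, r), (35, q, 31, 11, s), (35, q, 31, 15, b), (35, q, 31, 16, a), (35, q, 31, 31, r), (35, q, 31, 4, r), (35, t, 10, 11, s), (35, t, 10, 15, b), (35, t, 10, 16, a), (35, t, 10, 31, r), (35, t, 10, 4, r), (35, v, 24, 11, s), (35, v, 24, 15, b), (35, v, 24, 16, a), (35, v, 24, 31, r), (35, v, 24, 4, r)}
(U ⨝ R) ⋈ P (natural join on A): {(25, b, 7, 17, s, 17, p), (25, b, 7, 17, s, 3, m), (25, b, 7, 17, s, 5, s), (25, t, 36, 17, s, 17, p), (25, t, 36, 17, s, 3, m), (25, t, 36, 17, s, 5, s), (35, c, 5, 11, s, 17, p), (35, c, 5, 11, s, 3, m), (35, c, 5, 11, s, 5, s), (35, c, 5, 15, b, 25, c), (35, c, 5, 31, r, 26, w), (35, c, 5, 4, r, 26, w), (35, q, 31, 11, s, 17, p), (35, q, 31, 11, s, 3, m), (35, q, 31, 11, s, 5, s), (35, q, 31, 15, b, 25, c), (35, q, 31, 31, r, 26, w), (35, q, 31, 4, r, 26, w), (35, t, 10, 11, s, 17, p), (35, t, 10, 11, s, 3, m), (35, t, 10, 11, s, 5, s), (35, t, 10, 15, b, 25, c), (35, t, 10, 31, r, 26, w), (35, t, 10, 4, r, 26, w), (35, v, 24, 11, s, 17, p), (35, v, 24, 11, s, 3, m), (35, v, 24, 11, s, 5, s), (35, v, 24, 15, b, 25, c), (35, v, 24, 31, r, 26, w), (35, v, 24, 4, r, 26, w)}
Keep only column(s) D, G (22 duplicate(s) eliminated): {(17, 25), (17, 35), (25, 35), (26, 35), (3, 25), (3, 35), (5, 25), (5, 35)}
Difference: {(17, 25), (17, 35), (25, 35), (26, 35), (3, 25), (3, 35), (5, 25), (5, 35)} with {(16, 33), (25, 13), (25, 35), (26, 2), (30, 22), (30, 31), (33, 3), (6, 21)} → {(17, 25), (17, 35), (26, 35), (3, 25), (3, 35), (5, 25), (5, 35)}
Keep only column(s) G, D: {(25, 17), (25, 3), (25, 5), (35, 17), (35, 26), (35, 3), (35, 5)}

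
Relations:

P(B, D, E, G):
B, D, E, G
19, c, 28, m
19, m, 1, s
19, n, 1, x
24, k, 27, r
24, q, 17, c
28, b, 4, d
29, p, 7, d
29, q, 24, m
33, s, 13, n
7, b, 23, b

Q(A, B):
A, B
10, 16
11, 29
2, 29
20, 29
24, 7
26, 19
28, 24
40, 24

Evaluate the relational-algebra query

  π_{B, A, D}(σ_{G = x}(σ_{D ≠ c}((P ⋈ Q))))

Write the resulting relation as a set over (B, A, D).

{(19, 26, n)}

P ⋈ Q (natural join on B): {(19, c, 28, m, 26), (19, m, 1, s, 26), (19, n, 1, x, 26), (24, k, 27, r, 28), (24, k, 27, r, 40), (24, q, 17, c, 28), (24, q, 17, c, 40), (29, p, 7, d, 11), (29, p, 7, d, 2), (29, p, 7, d, 20), (29, q, 24, m, 11), (29, q, 24, m, 2), (29, q, 24, m, 20), (7, b, 23, b, 24)}
Selection D ≠ c: {(19, m, 1, s, 26), (19, n, 1, x, 26), (24, k, 27, r, 28), (24, k, 27, r, 40), (24, q, 17, c, 28), (24, q, 17, c, 40), (29, p, 7, d, 11), (29, p, 7, d, 2), (29, p, 7, d, 20), (29, q, 24, m, 11), (29, q, 24, m, 2), (29, q, 24, m, 20), (7, b, 23, b, 24)}
Selection G = x: {(19, n, 1, x, 26)}
Projecting to B, A, D: {(19, 26, n)}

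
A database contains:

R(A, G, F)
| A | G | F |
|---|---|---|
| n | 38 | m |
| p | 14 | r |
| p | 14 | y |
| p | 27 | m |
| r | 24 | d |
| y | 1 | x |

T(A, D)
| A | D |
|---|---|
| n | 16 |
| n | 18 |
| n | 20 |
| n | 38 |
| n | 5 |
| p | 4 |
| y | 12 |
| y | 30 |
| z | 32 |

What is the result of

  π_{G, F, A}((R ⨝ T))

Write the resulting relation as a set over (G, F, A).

{(1, x, y), (14, r, p), (14, y, p), (27, m, p), (38, m, n)}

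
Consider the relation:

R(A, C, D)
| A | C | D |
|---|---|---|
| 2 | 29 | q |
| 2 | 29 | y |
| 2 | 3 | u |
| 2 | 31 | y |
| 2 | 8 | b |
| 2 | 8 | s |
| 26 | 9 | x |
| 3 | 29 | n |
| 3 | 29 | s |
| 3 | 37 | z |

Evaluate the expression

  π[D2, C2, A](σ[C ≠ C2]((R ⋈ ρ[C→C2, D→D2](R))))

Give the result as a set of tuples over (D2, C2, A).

{(b, 8, 2), (n, 29, 3), (q, 29, 2), (s, 29, 3), (s, 8, 2), (u, 3, 2), (y, 29, 2), (y, 31, 2), (z, 37, 3)}

ρ[C→C2, D→D2]: schema becomes (A, C2, D2); tuples unchanged.
R ⋈ ρ[C→C2, D→D2](R) (natural join on A): {(2, 29, q, 29, q), (2, 29, q, 29, y), (2, 29, q, 3, u), (2, 29, q, 31, y), (2, 29, q, 8, b), (2, 29, q, 8, s), (2, 29, y, 29, q), (2, 29, y, 29, y), (2, 29, y, 3, u), (2, 29, y, 31, y), (2, 29, y, 8, b), (2, 29, y, 8, s), (2, 3, u, 29, q), (2, 3, u, 29, y), (2, 3, u, 3, u), (2, 3, u, 31, y), (2, 3, u, 8, b), (2, 3, u, 8, s), (2, 31, y, 29, q), (2, 31, y, 29, y), (2, 31, y, 3, u), (2, 31, y, 31, y), (2, 31, y, 8, b), (2, 31, y, 8, s), (2, 8, b, 29, q), (2, 8, b, 29, y), (2, 8, b, 3, u), (2, 8, b, 31, y), (2, 8, b, 8, b), (2, 8, b, 8, s), (2, 8, s, 29, q), (2, 8, s, 29, y), (2, 8, s, 3, u), (2, 8, s, 31, y), (2, 8, s, 8, b), (2, 8, s, 8, s), (26, 9, x, 9, x), (3, 29, n, 29, n), (3, 29, n, 29, s), (3, 29, n, 37, z), (3, 29, s, 29, n), (3, 29, s, 29, s), (3, 29, s, 37, z), (3, 37, z, 29, n), (3, 37, z, 29, s), (3, 37, z, 37, z)}
Selection C ≠ C2: {(2, 29, q, 3, u), (2, 29, q, 31, y), (2, 29, q, 8, b), (2, 29, q, 8, s), (2, 29, y, 3, u), (2, 29, y, 31, y), (2, 29, y, 8, b), (2, 29, y, 8, s), (2, 3, u, 29, q), (2, 3, u, 29, y), (2, 3, u, 31, y), (2, 3, u, 8, b), (2, 3, u, 8, s), (2, 31, y, 29, q), (2, 31, y, 29, y), (2, 31, y, 3, u), (2, 31, y, 8, b), (2, 31, y, 8, s), (2, 8, b, 29, q), (2, 8, b, 29, y), (2, 8, b, 3, u), (2, 8, b, 31, y), (2, 8, s, 29, q), (2, 8, s, 29, y), (2, 8, s, 3, u), (2, 8, s, 31, y), (3, 29, n, 37, z), (3, 29, s, 37, z), (3, 37, z, 29, n), (3, 37, z, 29, s)}
Keep only column(s) D2, C2, A (21 duplicate(s) eliminated): {(b, 8, 2), (n, 29, 3), (q, 29, 2), (s, 29, 3), (s, 8, 2), (u, 3, 2), (y, 29, 2), (y, 31, 2), (z, 37, 3)}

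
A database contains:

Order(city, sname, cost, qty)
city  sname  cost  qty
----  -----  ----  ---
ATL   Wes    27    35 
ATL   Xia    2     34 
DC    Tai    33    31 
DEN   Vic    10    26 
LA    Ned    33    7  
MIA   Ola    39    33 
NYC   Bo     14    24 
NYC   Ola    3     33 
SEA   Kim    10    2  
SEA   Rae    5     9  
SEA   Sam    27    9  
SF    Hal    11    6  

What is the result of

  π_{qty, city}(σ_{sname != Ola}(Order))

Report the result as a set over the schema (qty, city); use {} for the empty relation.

{(2, SEA), (24, NYC), (26, DEN), (31, DC), (34, ATL), (35, ATL), (6, SF), (7, LA), (9, SEA)}

σ[sname != Ola]: keep tuples satisfying sname != Ola → {(ATL, Wes, 27, 35), (ATL, Xia, 2, 34), (DC, Tai, 33, 31), (DEN, Vic, 10, 26), (LA, Ned, 33, 7), (NYC, Bo, 14, 24), (SEA, Kim, 10, 2), (SEA, Rae, 5, 9), (SEA, Sam, 27, 9), (SF, Hal, 11, 6)}
Keep only column(s) qty, city (1 duplicate(s) eliminated): {(2, SEA), (24, NYC), (26, DEN), (31, DC), (34, ATL), (35, ATL), (6, SF), (7, LA), (9, SEA)}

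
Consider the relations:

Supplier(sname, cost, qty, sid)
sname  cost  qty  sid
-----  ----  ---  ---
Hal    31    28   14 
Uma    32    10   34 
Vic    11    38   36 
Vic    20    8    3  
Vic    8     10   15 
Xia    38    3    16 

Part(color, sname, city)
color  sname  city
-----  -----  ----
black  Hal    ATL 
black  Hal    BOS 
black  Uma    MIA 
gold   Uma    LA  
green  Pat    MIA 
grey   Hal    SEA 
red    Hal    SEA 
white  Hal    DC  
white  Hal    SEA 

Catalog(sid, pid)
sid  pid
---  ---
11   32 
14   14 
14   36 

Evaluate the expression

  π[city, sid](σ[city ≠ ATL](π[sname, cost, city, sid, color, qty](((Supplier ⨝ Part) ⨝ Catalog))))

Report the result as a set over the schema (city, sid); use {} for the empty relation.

{(BOS, 14), (DC, 14), (SEA, 14)}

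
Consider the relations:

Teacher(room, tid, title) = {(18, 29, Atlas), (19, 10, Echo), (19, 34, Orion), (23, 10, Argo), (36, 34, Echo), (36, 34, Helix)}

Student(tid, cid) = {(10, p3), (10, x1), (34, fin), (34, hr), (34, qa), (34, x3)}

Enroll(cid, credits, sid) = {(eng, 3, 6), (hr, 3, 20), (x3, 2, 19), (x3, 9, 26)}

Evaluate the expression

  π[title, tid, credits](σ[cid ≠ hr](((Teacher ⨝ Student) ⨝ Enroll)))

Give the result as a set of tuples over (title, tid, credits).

{(Echo, 34, 2), (Echo, 34, 9), (Helix, 34, 2), (Helix, 34, 9), (Orion, 34, 2), (Orion, 34, 9)}

Teacher ⋈ Student (natural join on tid): {(19, 10, Echo, p3), (19, 10, Echo, x1), (19, 34, Orion, fin), (19, 34, Orion, hr), (19, 34, Orion, qa), (19, 34, Orion, x3), (23, 10, Argo, p3), (23, 10, Argo, x1), (36, 34, Echo, fin), (36, 34, Echo, hr), (36, 34, Echo, qa), (36, 34, Echo, x3), (36, 34, Helix, fin), (36, 34, Helix, hr), (36, 34, Helix, qa), (36, 34, Helix, x3)}
(Teacher ⨝ Student) ⋈ Enroll (natural join on cid): {(19, 34, Orion, hr, 3, 20), (19, 34, Orion, x3, 2, 19), (19, 34, Orion, x3, 9, 26), (36, 34, Echo, hr, 3, 20), (36, 34, Echo, x3, 2, 19), (36, 34, Echo, x3, 9, 26), (36, 34, Helix, hr, 3, 20), (36, 34, Helix, x3, 2, 19), (36, 34, Helix, x3, 9, 26)}
Filtering on cid ≠ hr leaves {(19, 34, Orion, x3, 2, 19), (19, 34, Orion, x3, 9, 26), (36, 34, Echo, x3, 2, 19), (36, 34, Echo, x3, 9, 26), (36, 34, Helix, x3, 2, 19), (36, 34, Helix, x3, 9, 26)}.
Projecting to title, tid, credits: {(Echo, 34, 2), (Echo, 34, 9), (Helix, 34, 2), (Helix, 34, 9), (Orion, 34, 2), (Orion, 34, 9)}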